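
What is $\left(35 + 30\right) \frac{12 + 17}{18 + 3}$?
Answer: $\frac{1885}{21} \approx 89.762$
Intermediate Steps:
$\left(35 + 30\right) \frac{12 + 17}{18 + 3} = 65 \cdot \frac{29}{21} = \frac{1885}{21}$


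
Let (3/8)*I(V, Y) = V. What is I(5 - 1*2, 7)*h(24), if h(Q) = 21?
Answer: 168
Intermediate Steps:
I(V, Y) = 8*V/3
I(5 - 1*2, 7)*h(24) = (8*(5 - 1*2)/3)*21 = (8*(5 - 2)/3)*21 = ((8/3)*3)*21 = 8*21 = 168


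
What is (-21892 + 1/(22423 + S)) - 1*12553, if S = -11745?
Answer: -367803709/10678 ≈ -34445.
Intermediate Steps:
(-21892 + 1/(22423 + S)) - 1*12553 = (-21892 + 1/(22423 - 11745)) - 1*12553 = (-21892 + 1/10678) - 12553 = -233762775/10678 - 12553 = -367803709/10678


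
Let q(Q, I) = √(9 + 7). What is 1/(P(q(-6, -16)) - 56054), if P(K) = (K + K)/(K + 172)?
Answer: -22/1233187 ≈ -1.7840e-5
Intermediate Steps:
q(Q, I) = 4 (q(Q, I) = √16 = 4)
P(K) = 2*K/(172 + K) (P(K) = (2*K)/(172 + K) = 2*K/(172 + K))
1/(P(q(-6, -16)) - 56054) = 1/(2*4/(172 + 4) - 56054) = 1/(2*4/176 - 56054) = 1/(2*4*(1/176) - 56054) = 1/(1/22 - 56054) = 1/(-1233187/22) = -22/1233187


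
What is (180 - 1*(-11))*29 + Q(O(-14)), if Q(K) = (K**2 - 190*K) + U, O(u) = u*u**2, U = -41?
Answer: 8056394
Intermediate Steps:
O(u) = u**3
Q(K) = -41 + K**2 - 190*K (Q(K) = (K**2 - 190*K) - 41 = -41 + K**2 - 190*K)
(180 - 1*(-11))*29 + Q(O(-14)) = (180 - 1*(-11))*29 + (-41 + ((-14)**3)**2 - 190*(-14)**3) = (180 + 11)*29 + (-41 + (-2744)**2 - 190*(-2744)) = 191*29 + (-41 + 7529536 + 521360) = 5539 + 8050855 = 8056394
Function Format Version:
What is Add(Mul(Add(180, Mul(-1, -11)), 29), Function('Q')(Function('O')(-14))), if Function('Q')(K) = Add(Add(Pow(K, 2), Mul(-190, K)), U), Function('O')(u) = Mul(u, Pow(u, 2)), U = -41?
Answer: 8056394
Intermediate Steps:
Function('O')(u) = Pow(u, 3)
Function('Q')(K) = Add(-41, Pow(K, 2), Mul(-190, K)) (Function('Q')(K) = Add(Add(Pow(K, 2), Mul(-190, K)), -41) = Add(-41, Pow(K, 2), Mul(-190, K)))
Add(Mul(Add(180, Mul(-1, -11)), 29), Function('Q')(Function('O')(-14))) = Add(Mul(Add(180, Mul(-1, -11)), 29), Add(-41, Pow(Pow(-14, 3), 2), Mul(-190, Pow(-14, 3)))) = Add(Mul(Add(180, 11), 29), Add(-41, Pow(-2744, 2), Mul(-190, -2744))) = Add(Mul(191, 29), Add(-41, 7529536, 521360)) = Add(5539, 8050855) = 8056394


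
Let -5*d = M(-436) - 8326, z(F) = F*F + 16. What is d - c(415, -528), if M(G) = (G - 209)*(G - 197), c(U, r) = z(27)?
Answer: -403684/5 ≈ -80737.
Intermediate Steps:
z(F) = 16 + F**2 (z(F) = F**2 + 16 = 16 + F**2)
c(U, r) = 745 (c(U, r) = 16 + 27**2 = 16 + 729 = 745)
M(G) = (-209 + G)*(-197 + G)
d = -399959/5 (d = -((41173 + (-436)**2 - 406*(-436)) - 8326)/5 = -((41173 + 190096 + 177016) - 8326)/5 = -(408285 - 8326)/5 = -1/5*399959 = -399959/5 ≈ -79992.)
d - c(415, -528) = -399959/5 - 1*745 = -399959/5 - 745 = -403684/5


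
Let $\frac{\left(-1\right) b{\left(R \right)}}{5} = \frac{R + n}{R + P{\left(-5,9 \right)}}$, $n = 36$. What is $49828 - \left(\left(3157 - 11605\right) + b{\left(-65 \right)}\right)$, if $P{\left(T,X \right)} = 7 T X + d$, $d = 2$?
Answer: $\frac{22028473}{378} \approx 58276.0$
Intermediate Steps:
$P{\left(T,X \right)} = 2 + 7 T X$ ($P{\left(T,X \right)} = 7 T X + 2 = 2 + 7 T X$)
$b{\left(R \right)} = - \frac{5 \left(36 + R\right)}{-313 + R}$ ($b{\left(R \right)} = - 5 \frac{R + 36}{R + \left(2 + 7 \left(-5\right) 9\right)} = - 5 \frac{36 + R}{R + \left(2 - 315\right)} = - 5 \frac{36 + R}{R - 313} = - 5 \frac{36 + R}{-313 + R} = - \frac{5 \left(36 + R\right)}{-313 + R}$)
$49828 - \left(\left(3157 - 11605\right) + b{\left(-65 \right)}\right) = 49828 - \left(\left(3157 - 11605\right) + \frac{5 \left(-36 - -65\right)}{-313 - 65}\right) = 49828 - \left(-8448 + \frac{5 \left(-36 + 65\right)}{-378}\right) = 49828 - \left(-8448 + 5 \left(- \frac{1}{378}\right) 29\right) = 49828 - \left(-8448 - \frac{145}{378}\right) = 49828 - - \frac{3193489}{378} = 49828 + \frac{3193489}{378} = \frac{22028473}{378}$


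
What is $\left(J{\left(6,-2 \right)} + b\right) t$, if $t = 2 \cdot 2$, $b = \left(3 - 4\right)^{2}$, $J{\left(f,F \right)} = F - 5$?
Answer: $-24$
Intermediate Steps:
$J{\left(f,F \right)} = -5 + F$
$b = 1$ ($b = \left(-1\right)^{2} = 1$)
$t = 4$
$\left(J{\left(6,-2 \right)} + b\right) t = \left(\left(-5 - 2\right) + 1\right) 4 = \left(-7 + 1\right) 4 = \left(-6\right) 4 = -24$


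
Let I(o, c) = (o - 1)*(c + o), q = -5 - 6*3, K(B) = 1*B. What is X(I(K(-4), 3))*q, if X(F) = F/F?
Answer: -23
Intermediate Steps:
K(B) = B
q = -23 (q = -5 - 18 = -23)
I(o, c) = (-1 + o)*(c + o)
X(F) = 1
X(I(K(-4), 3))*q = 1*(-23) = -23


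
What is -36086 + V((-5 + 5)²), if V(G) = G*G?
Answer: -36086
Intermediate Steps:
V(G) = G²
-36086 + V((-5 + 5)²) = -36086 + ((-5 + 5)²)² = -36086 + (0²)² = -36086 + 0² = -36086 + 0 = -36086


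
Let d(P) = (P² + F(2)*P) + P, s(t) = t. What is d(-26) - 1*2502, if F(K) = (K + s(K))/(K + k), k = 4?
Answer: -5608/3 ≈ -1869.3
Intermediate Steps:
F(K) = 2*K/(4 + K) (F(K) = (K + K)/(K + 4) = (2*K)/(4 + K) = 2*K/(4 + K))
d(P) = P² + 5*P/3 (d(P) = (P² + (2*2/(4 + 2))*P) + P = (P² + (2*2/6)*P) + P = (P² + (2*2*(⅙))*P) + P = (P² + 2*P/3) + P = P² + 5*P/3)
d(-26) - 1*2502 = (⅓)*(-26)*(5 + 3*(-26)) - 1*2502 = (⅓)*(-26)*(5 - 78) - 2502 = (⅓)*(-26)*(-73) - 2502 = 1898/3 - 2502 = -5608/3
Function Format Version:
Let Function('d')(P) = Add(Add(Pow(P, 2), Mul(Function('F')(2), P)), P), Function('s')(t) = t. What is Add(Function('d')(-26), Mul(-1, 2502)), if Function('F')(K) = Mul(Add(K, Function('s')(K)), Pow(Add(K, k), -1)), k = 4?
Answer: Rational(-5608, 3) ≈ -1869.3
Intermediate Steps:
Function('F')(K) = Mul(2, K, Pow(Add(4, K), -1)) (Function('F')(K) = Mul(Add(K, K), Pow(Add(K, 4), -1)) = Mul(Mul(2, K), Pow(Add(4, K), -1)) = Mul(2, K, Pow(Add(4, K), -1)))
Function('d')(P) = Add(Pow(P, 2), Mul(Rational(5, 3), P)) (Function('d')(P) = Add(Add(Pow(P, 2), Mul(Mul(2, 2, Pow(Add(4, 2), -1)), P)), P) = Add(Add(Pow(P, 2), Mul(Mul(2, 2, Pow(6, -1)), P)), P) = Add(Add(Pow(P, 2), Mul(Mul(2, 2, Rational(1, 6)), P)), P) = Add(Add(Pow(P, 2), Mul(Rational(2, 3), P)), P) = Add(Pow(P, 2), Mul(Rational(5, 3), P)))
Add(Function('d')(-26), Mul(-1, 2502)) = Add(Mul(Rational(1, 3), -26, Add(5, Mul(3, -26))), Mul(-1, 2502)) = Add(Mul(Rational(1, 3), -26, Add(5, -78)), -2502) = Add(Mul(Rational(1, 3), -26, -73), -2502) = Add(Rational(1898, 3), -2502) = Rational(-5608, 3)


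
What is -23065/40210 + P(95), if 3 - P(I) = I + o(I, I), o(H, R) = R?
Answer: -1508467/8042 ≈ -187.57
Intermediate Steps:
P(I) = 3 - 2*I (P(I) = 3 - (I + I) = 3 - 2*I)
-23065/40210 + P(95) = -23065/40210 + (3 - 2*95) = -23065*1/40210 + (3 - 190) = -4613/8042 - 187 = -1508467/8042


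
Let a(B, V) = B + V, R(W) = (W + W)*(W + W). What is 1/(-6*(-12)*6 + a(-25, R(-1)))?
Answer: 1/411 ≈ 0.0024331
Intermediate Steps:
R(W) = 4*W**2 (R(W) = (2*W)*(2*W) = 4*W**2)
1/(-6*(-12)*6 + a(-25, R(-1))) = 1/(-6*(-12)*6 + (-25 + 4*(-1)**2)) = 1/(72*6 + (-25 + 4*1)) = 1/(432 + (-25 + 4)) = 1/(432 - 21) = 1/411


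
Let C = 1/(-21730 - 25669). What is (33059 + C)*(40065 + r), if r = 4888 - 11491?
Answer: 4766703088680/4309 ≈ 1.1062e+9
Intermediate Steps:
r = -6603
C = -1/47399 (C = 1/(-47399) = -1/47399 ≈ -2.1097e-5)
(33059 + C)*(40065 + r) = (33059 - 1/47399)*(40065 - 6603) = (1566963540/47399)*33462 = 4766703088680/4309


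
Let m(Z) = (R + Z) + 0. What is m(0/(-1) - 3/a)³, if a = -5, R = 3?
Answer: 5832/125 ≈ 46.656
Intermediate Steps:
m(Z) = 3 + Z (m(Z) = (3 + Z) + 0 = 3 + Z)
m(0/(-1) - 3/a)³ = (3 + (0/(-1) - 3/(-5)))³ = (3 + (0*(-1) - 3*(-⅕)))³ = (3 + (0 + ⅗))³ = (3 + ⅗)³ = (18/5)³ = 5832/125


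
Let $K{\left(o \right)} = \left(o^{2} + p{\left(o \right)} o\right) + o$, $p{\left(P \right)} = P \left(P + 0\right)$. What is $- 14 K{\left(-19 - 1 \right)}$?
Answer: $106680$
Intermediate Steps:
$p{\left(P \right)} = P^{2}$ ($p{\left(P \right)} = P P = P^{2}$)
$K{\left(o \right)} = o + o^{2} + o^{3}$ ($K{\left(o \right)} = \left(o^{2} + o^{2} o\right) + o = \left(o^{2} + o^{3}\right) + o = o + o^{2} + o^{3}$)
$- 14 K{\left(-19 - 1 \right)} = - 14 \left(-19 - 1\right) \left(1 - 20 + \left(-19 - 1\right)^{2}\right) = - 14 \left(- 20 \left(1 - 20 + \left(-20\right)^{2}\right)\right) = - 14 \left(- 20 \left(1 - 20 + 400\right)\right) = - 14 \left(\left(-20\right) 381\right) = \left(-14\right) \left(-7620\right) = 106680$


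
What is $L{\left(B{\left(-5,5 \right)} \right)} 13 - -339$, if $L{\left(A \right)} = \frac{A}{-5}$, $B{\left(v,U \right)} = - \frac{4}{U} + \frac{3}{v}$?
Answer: $\frac{8566}{25} \approx 342.64$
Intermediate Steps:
$L{\left(A \right)} = - \frac{A}{5}$ ($L{\left(A \right)} = A \left(- \frac{1}{5}\right) = - \frac{A}{5}$)
$L{\left(B{\left(-5,5 \right)} \right)} 13 - -339 = - \frac{- \frac{4}{5} + \frac{3}{-5}}{5} \cdot 13 - -339 = - \frac{\left(-4\right) \frac{1}{5} + 3 \left(- \frac{1}{5}\right)}{5} \cdot 13 + 339 = - \frac{- \frac{4}{5} - \frac{3}{5}}{5} \cdot 13 + 339 = \left(- \frac{1}{5}\right) \left(- \frac{7}{5}\right) 13 + 339 = \frac{7}{25} \cdot 13 + 339 = \frac{91}{25} + 339 = \frac{8566}{25}$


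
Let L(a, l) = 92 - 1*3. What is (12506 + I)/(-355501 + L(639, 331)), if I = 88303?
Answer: -100809/355412 ≈ -0.28364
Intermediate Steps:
L(a, l) = 89 (L(a, l) = 92 - 3 = 89)
(12506 + I)/(-355501 + L(639, 331)) = (12506 + 88303)/(-355501 + 89) = 100809/(-355412) = 100809*(-1/355412) = -100809/355412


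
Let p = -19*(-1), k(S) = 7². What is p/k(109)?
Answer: 19/49 ≈ 0.38775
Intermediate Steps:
k(S) = 49
p = 19
p/k(109) = 19/49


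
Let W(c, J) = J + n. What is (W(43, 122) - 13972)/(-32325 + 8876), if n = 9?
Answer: 13841/23449 ≈ 0.59026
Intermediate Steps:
W(c, J) = 9 + J (W(c, J) = J + 9 = 9 + J)
(W(43, 122) - 13972)/(-32325 + 8876) = ((9 + 122) - 13972)/(-32325 + 8876) = (131 - 13972)/(-23449) = -13841*(-1/23449) = 13841/23449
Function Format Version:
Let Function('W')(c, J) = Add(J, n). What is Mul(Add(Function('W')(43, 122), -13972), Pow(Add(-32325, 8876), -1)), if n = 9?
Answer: Rational(13841, 23449) ≈ 0.59026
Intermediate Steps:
Function('W')(c, J) = Add(9, J) (Function('W')(c, J) = Add(J, 9) = Add(9, J))
Mul(Add(Function('W')(43, 122), -13972), Pow(Add(-32325, 8876), -1)) = Mul(Add(Add(9, 122), -13972), Pow(Add(-32325, 8876), -1)) = Mul(Add(131, -13972), Pow(-23449, -1)) = Mul(-13841, Rational(-1, 23449)) = Rational(13841, 23449)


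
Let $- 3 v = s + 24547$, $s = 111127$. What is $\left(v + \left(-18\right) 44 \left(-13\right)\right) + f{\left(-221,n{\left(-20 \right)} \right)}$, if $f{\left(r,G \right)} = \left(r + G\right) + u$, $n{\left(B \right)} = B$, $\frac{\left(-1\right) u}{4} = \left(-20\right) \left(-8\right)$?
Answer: $- \frac{107429}{3} \approx -35810.0$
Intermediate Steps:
$u = -640$ ($u = - 4 \left(\left(-20\right) \left(-8\right)\right) = \left(-4\right) 160 = -640$)
$v = - \frac{135674}{3}$ ($v = - \frac{111127 + 24547}{3} = \left(- \frac{1}{3}\right) 135674 = - \frac{135674}{3} \approx -45225.0$)
$f{\left(r,G \right)} = -640 + G + r$ ($f{\left(r,G \right)} = \left(r + G\right) - 640 = \left(G + r\right) - 640 = -640 + G + r$)
$\left(v + \left(-18\right) 44 \left(-13\right)\right) + f{\left(-221,n{\left(-20 \right)} \right)} = \left(- \frac{135674}{3} + \left(-18\right) 44 \left(-13\right)\right) - 881 = \left(- \frac{135674}{3} - -10296\right) - 881 = \left(- \frac{135674}{3} + 10296\right) - 881 = - \frac{104786}{3} - 881 = - \frac{107429}{3}$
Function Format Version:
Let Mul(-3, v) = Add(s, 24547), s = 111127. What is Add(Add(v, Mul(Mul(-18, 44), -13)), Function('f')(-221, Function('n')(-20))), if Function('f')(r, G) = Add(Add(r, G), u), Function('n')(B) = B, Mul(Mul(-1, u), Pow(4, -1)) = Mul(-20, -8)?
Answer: Rational(-107429, 3) ≈ -35810.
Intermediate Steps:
u = -640 (u = Mul(-4, Mul(-20, -8)) = Mul(-4, 160) = -640)
v = Rational(-135674, 3) (v = Mul(Rational(-1, 3), Add(111127, 24547)) = Mul(Rational(-1, 3), 135674) = Rational(-135674, 3) ≈ -45225.)
Function('f')(r, G) = Add(-640, G, r) (Function('f')(r, G) = Add(Add(r, G), -640) = Add(Add(G, r), -640) = Add(-640, G, r))
Add(Add(v, Mul(Mul(-18, 44), -13)), Function('f')(-221, Function('n')(-20))) = Add(Add(Rational(-135674, 3), Mul(Mul(-18, 44), -13)), Add(-640, -20, -221)) = Add(Add(Rational(-135674, 3), Mul(-792, -13)), -881) = Add(Add(Rational(-135674, 3), 10296), -881) = Add(Rational(-104786, 3), -881) = Rational(-107429, 3)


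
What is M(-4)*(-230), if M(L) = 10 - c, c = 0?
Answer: -2300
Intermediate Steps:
M(L) = 10 (M(L) = 10 - 1*0 = 10 + 0 = 10)
M(-4)*(-230) = 10*(-230) = -2300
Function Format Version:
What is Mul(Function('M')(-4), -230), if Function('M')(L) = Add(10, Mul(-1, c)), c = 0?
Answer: -2300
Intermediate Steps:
Function('M')(L) = 10 (Function('M')(L) = Add(10, Mul(-1, 0)) = Add(10, 0) = 10)
Mul(Function('M')(-4), -230) = Mul(10, -230) = -2300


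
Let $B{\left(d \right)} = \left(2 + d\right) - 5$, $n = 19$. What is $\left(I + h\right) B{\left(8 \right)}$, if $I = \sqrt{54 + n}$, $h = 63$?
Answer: $315 + 5 \sqrt{73} \approx 357.72$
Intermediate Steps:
$B{\left(d \right)} = -3 + d$
$I = \sqrt{73}$ ($I = \sqrt{54 + 19} = \sqrt{73} \approx 8.544$)
$\left(I + h\right) B{\left(8 \right)} = \left(\sqrt{73} + 63\right) \left(-3 + 8\right) = \left(63 + \sqrt{73}\right) 5 = 315 + 5 \sqrt{73}$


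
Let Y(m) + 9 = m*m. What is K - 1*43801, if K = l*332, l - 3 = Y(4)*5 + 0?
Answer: -31185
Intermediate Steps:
Y(m) = -9 + m² (Y(m) = -9 + m*m = -9 + m²)
l = 38 (l = 3 + ((-9 + 4²)*5 + 0) = 3 + ((-9 + 16)*5 + 0) = 3 + (7*5 + 0) = 3 + (35 + 0) = 3 + 35 = 38)
K = 12616 (K = 38*332 = 12616)
K - 1*43801 = 12616 - 1*43801 = 12616 - 43801 = -31185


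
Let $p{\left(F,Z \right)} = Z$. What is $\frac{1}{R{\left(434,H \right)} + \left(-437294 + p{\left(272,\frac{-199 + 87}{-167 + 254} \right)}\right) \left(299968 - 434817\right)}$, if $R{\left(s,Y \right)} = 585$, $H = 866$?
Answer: $\frac{87}{5130288452705} \approx 1.6958 \cdot 10^{-11}$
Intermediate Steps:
$\frac{1}{R{\left(434,H \right)} + \left(-437294 + p{\left(272,\frac{-199 + 87}{-167 + 254} \right)}\right) \left(299968 - 434817\right)} = \frac{1}{585 + \left(-437294 + \frac{-199 + 87}{-167 + 254}\right) \left(299968 - 434817\right)} = \frac{1}{585 + \left(-437294 - \frac{112}{87}\right) \left(-134849\right)} = \frac{1}{585 - - \frac{5130288401810}{87}} = \frac{1}{585 + \frac{5130288401810}{87}} = \frac{1}{\frac{5130288452705}{87}} = \frac{87}{5130288452705}$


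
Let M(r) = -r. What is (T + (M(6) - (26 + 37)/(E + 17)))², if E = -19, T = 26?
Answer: 10609/4 ≈ 2652.3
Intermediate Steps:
(T + (M(6) - (26 + 37)/(E + 17)))² = (26 + (-1*6 - (26 + 37)/(-19 + 17)))² = (26 + (-6 - 63/(-2)))² = (26 + (-6 - 63*(-1)/2))² = (26 + (-6 - 1*(-63/2)))² = (26 + (-6 + 63/2))² = (26 + 51/2)² = (103/2)² = 10609/4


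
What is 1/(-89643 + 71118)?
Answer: -1/18525 ≈ -5.3981e-5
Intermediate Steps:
1/(-89643 + 71118) = 1/(-18525) = -1/18525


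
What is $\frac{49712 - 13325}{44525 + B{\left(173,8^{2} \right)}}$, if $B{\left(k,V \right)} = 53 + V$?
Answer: $\frac{2799}{3434} \approx 0.81508$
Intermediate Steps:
$\frac{49712 - 13325}{44525 + B{\left(173,8^{2} \right)}} = \frac{49712 - 13325}{44525 + \left(53 + 8^{2}\right)} = \frac{36387}{44525 + \left(53 + 64\right)} = \frac{36387}{44525 + 117} = \frac{36387}{44642} = 36387 \cdot \frac{1}{44642} = \frac{2799}{3434}$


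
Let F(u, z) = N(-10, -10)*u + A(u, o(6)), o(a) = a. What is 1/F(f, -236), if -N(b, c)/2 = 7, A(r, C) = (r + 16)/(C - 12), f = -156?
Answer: 3/6622 ≈ 0.00045304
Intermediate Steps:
A(r, C) = (16 + r)/(-12 + C)
N(b, c) = -14 (N(b, c) = -2*7 = -14)
F(u, z) = -8/3 - 85*u/6 (F(u, z) = -14*u + (16 + u)/(-12 + 6) = -14*u + (16 + u)/(-6) = -14*u - (16 + u)/6 = -14*u + (-8/3 - u/6) = -8/3 - 85*u/6)
1/F(f, -236) = 1/(-8/3 - 85/6*(-156)) = 1/(-8/3 + 2210) = 1/(6622/3) = 3/6622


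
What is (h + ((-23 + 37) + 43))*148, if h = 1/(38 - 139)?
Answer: 851888/101 ≈ 8434.5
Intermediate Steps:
h = -1/101 (h = 1/(-101) = -1/101 ≈ -0.0099010)
(h + ((-23 + 37) + 43))*148 = (-1/101 + ((-23 + 37) + 43))*148 = (-1/101 + (14 + 43))*148 = (-1/101 + 57)*148 = (5756/101)*148 = 851888/101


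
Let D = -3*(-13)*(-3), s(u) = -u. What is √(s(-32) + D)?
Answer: I*√85 ≈ 9.2195*I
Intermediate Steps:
D = -117 (D = 39*(-3) = -117)
√(s(-32) + D) = √(-1*(-32) - 117) = √(32 - 117) = √(-85) = I*√85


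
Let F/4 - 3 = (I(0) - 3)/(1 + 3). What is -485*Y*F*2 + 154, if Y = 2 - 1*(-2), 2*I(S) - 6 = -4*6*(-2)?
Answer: -139526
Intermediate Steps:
I(S) = 27 (I(S) = 3 + (-4*6*(-2))/2 = 3 + (-24*(-2))/2 = 3 + (1/2)*48 = 3 + 24 = 27)
Y = 4 (Y = 2 + 2 = 4)
F = 36 (F = 12 + 4*((27 - 3)/(1 + 3)) = 12 + 4*(24/4) = 12 + 4*(24*(1/4)) = 12 + 4*6 = 12 + 24 = 36)
-485*Y*F*2 + 154 = -485*4*36*2 + 154 = -69840*2 + 154 = -485*288 + 154 = -139680 + 154 = -139526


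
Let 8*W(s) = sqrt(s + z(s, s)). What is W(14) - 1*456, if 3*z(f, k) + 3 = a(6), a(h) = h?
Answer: -456 + sqrt(15)/8 ≈ -455.52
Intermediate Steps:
z(f, k) = 1 (z(f, k) = -1 + (1/3)*6 = -1 + 2 = 1)
W(s) = sqrt(1 + s)/8 (W(s) = sqrt(s + 1)/8 = sqrt(1 + s)/8)
W(14) - 1*456 = sqrt(1 + 14)/8 - 1*456 = sqrt(15)/8 - 456 = -456 + sqrt(15)/8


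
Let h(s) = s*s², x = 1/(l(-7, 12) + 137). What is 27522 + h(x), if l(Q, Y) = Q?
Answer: 60465834001/2197000 ≈ 27522.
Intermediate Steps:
x = 1/130 (x = 1/(-7 + 137) = 1/130 ≈ 0.0076923)
h(s) = s³
27522 + h(x) = 27522 + (1/130)³ = 27522 + 1/2197000 = 60465834001/2197000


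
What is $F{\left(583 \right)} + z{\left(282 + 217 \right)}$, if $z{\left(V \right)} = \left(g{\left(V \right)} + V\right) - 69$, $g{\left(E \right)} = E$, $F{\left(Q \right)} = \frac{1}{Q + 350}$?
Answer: $\frac{866758}{933} \approx 929.0$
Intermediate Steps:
$F{\left(Q \right)} = \frac{1}{350 + Q}$
$z{\left(V \right)} = -69 + 2 V$ ($z{\left(V \right)} = \left(V + V\right) - 69 = 2 V - 69 = -69 + 2 V$)
$F{\left(583 \right)} + z{\left(282 + 217 \right)} = \frac{1}{350 + 583} - \left(69 - 2 \left(282 + 217\right)\right) = \frac{1}{933} + \left(-69 + 2 \cdot 499\right) = \frac{1}{933} + \left(-69 + 998\right) = \frac{1}{933} + 929 = \frac{866758}{933}$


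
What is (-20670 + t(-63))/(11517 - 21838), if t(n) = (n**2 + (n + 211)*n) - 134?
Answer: 26159/10321 ≈ 2.5345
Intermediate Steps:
t(n) = -134 + n**2 + n*(211 + n) (t(n) = (n**2 + (211 + n)*n) - 134 = (n**2 + n*(211 + n)) - 134 = -134 + n**2 + n*(211 + n))
(-20670 + t(-63))/(11517 - 21838) = (-20670 + (-134 + 2*(-63)**2 + 211*(-63)))/(11517 - 21838) = (-20670 + (-134 + 2*3969 - 13293))/(-10321) = (-20670 + (-134 + 7938 - 13293))*(-1/10321) = (-20670 - 5489)*(-1/10321) = -26159*(-1/10321) = 26159/10321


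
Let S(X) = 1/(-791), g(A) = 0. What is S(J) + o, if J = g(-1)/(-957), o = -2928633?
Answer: -2316548704/791 ≈ -2.9286e+6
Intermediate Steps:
J = 0 (J = 0/(-957) = 0*(-1/957) = 0)
S(X) = -1/791
S(J) + o = -1/791 - 2928633 = -2316548704/791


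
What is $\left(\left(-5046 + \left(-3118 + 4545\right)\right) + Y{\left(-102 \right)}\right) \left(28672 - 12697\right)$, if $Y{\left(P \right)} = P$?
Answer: $-59442975$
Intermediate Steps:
$\left(\left(-5046 + \left(-3118 + 4545\right)\right) + Y{\left(-102 \right)}\right) \left(28672 - 12697\right) = \left(\left(-5046 + \left(-3118 + 4545\right)\right) - 102\right) \left(28672 - 12697\right) = \left(\left(-5046 + 1427\right) - 102\right) 15975 = \left(-3619 - 102\right) 15975 = \left(-3721\right) 15975 = -59442975$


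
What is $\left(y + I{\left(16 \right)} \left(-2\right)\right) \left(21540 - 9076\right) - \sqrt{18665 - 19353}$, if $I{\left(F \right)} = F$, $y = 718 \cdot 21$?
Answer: $187533344 - 4 i \sqrt{43} \approx 1.8753 \cdot 10^{8} - 26.23 i$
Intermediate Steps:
$y = 15078$
$\left(y + I{\left(16 \right)} \left(-2\right)\right) \left(21540 - 9076\right) - \sqrt{18665 - 19353} = \left(15078 + 16 \left(-2\right)\right) \left(21540 - 9076\right) - \sqrt{18665 - 19353} = \left(15078 - 32\right) 12464 - \sqrt{-688} = 15046 \cdot 12464 - 4 i \sqrt{43} = 187533344 - 4 i \sqrt{43}$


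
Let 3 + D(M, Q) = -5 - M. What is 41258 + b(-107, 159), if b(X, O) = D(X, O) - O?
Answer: 41198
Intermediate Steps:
D(M, Q) = -8 - M (D(M, Q) = -3 + (-5 - M) = -8 - M)
b(X, O) = -8 - O - X (b(X, O) = (-8 - X) - O = -8 - O - X)
41258 + b(-107, 159) = 41258 + (-8 - 1*159 - 1*(-107)) = 41258 + (-8 - 159 + 107) = 41258 - 60 = 41198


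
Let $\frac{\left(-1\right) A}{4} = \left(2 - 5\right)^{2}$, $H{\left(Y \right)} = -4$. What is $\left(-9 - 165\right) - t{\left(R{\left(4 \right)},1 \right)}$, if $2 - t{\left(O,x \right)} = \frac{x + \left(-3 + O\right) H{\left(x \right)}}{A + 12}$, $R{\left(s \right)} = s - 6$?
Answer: $- \frac{1415}{8} \approx -176.88$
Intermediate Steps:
$R{\left(s \right)} = -6 + s$ ($R{\left(s \right)} = s - 6 = -6 + s$)
$A = -36$ ($A = - 4 \left(2 - 5\right)^{2} = - 4 \left(-3\right)^{2} = \left(-4\right) 9 = -36$)
$t{\left(O,x \right)} = \frac{5}{2} - \frac{O}{6} + \frac{x}{24}$ ($t{\left(O,x \right)} = 2 - \frac{x + \left(-3 + O\right) \left(-4\right)}{-36 + 12} = 2 - \frac{x - \left(-12 + 4 O\right)}{-24} = 2 - \left(12 + x - 4 O\right) \left(- \frac{1}{24}\right) = 2 - \left(- \frac{1}{2} - \frac{x}{24} + \frac{O}{6}\right) = 2 + \left(\frac{1}{2} - \frac{O}{6} + \frac{x}{24}\right) = \frac{5}{2} - \frac{O}{6} + \frac{x}{24}$)
$\left(-9 - 165\right) - t{\left(R{\left(4 \right)},1 \right)} = \left(-9 - 165\right) - \left(\frac{5}{2} - \frac{-6 + 4}{6} + \frac{1}{24} \cdot 1\right) = -174 - \left(\frac{5}{2} - - \frac{1}{3} + \frac{1}{24}\right) = -174 - \left(\frac{5}{2} + \frac{1}{3} + \frac{1}{24}\right) = -174 - \frac{23}{8} = - \frac{1415}{8}$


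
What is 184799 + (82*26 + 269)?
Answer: 187200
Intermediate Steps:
184799 + (82*26 + 269) = 184799 + (2132 + 269) = 184799 + 2401 = 187200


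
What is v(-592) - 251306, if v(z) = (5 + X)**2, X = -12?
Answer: -251257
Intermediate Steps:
v(z) = 49 (v(z) = (5 - 12)**2 = (-7)**2 = 49)
v(-592) - 251306 = 49 - 251306 = -251257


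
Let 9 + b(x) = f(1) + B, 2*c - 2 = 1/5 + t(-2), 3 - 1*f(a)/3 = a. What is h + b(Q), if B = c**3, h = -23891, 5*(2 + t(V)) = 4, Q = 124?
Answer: -191151/8 ≈ -23894.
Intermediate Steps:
t(V) = -6/5 (t(V) = -2 + (1/5)*4 = -2 + 4/5 = -6/5)
f(a) = 9 - 3*a
c = 1/2 (c = 1 + (1/5 - 6/5)/2 = 1 + (1/2)*(-1) = 1 - 1/2 = 1/2 ≈ 0.50000)
B = 1/8 (B = (1/2)**3 = 1/8 ≈ 0.12500)
b(x) = -23/8 (b(x) = -9 + ((9 - 3*1) + 1/8) = -9 + ((9 - 3) + 1/8) = -9 + (6 + 1/8) = -9 + 49/8 = -23/8)
h + b(Q) = -23891 - 23/8 = -191151/8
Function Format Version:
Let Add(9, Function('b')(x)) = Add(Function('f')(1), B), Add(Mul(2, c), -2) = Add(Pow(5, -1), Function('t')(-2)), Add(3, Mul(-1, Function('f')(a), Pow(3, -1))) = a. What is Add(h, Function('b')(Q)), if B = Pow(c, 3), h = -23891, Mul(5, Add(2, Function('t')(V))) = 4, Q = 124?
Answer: Rational(-191151, 8) ≈ -23894.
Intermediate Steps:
Function('t')(V) = Rational(-6, 5) (Function('t')(V) = Add(-2, Mul(Rational(1, 5), 4)) = Add(-2, Rational(4, 5)) = Rational(-6, 5))
Function('f')(a) = Add(9, Mul(-3, a))
c = Rational(1, 2) (c = Add(1, Mul(Rational(1, 2), Add(Pow(5, -1), Rational(-6, 5)))) = Add(1, Mul(Rational(1, 2), Add(Rational(1, 5), Rational(-6, 5)))) = Add(1, Mul(Rational(1, 2), -1)) = Add(1, Rational(-1, 2)) = Rational(1, 2) ≈ 0.50000)
B = Rational(1, 8) (B = Pow(Rational(1, 2), 3) = Rational(1, 8) ≈ 0.12500)
Function('b')(x) = Rational(-23, 8) (Function('b')(x) = Add(-9, Add(Add(9, Mul(-3, 1)), Rational(1, 8))) = Add(-9, Add(Add(9, -3), Rational(1, 8))) = Add(-9, Add(6, Rational(1, 8))) = Add(-9, Rational(49, 8)) = Rational(-23, 8))
Add(h, Function('b')(Q)) = Add(-23891, Rational(-23, 8)) = Rational(-191151, 8)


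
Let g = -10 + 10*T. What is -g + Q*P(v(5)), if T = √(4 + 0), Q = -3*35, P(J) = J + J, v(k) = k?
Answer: -1060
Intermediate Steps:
P(J) = 2*J
Q = -105
T = 2 (T = √4 = 2)
g = 10 (g = -10 + 10*2 = -10 + 20 = 10)
-g + Q*P(v(5)) = -1*10 - 210*5 = -10 - 105*10 = -10 - 1050 = -1060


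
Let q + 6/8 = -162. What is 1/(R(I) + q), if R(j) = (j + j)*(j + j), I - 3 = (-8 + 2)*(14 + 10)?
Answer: 4/317445 ≈ 1.2601e-5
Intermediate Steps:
I = -141 (I = 3 + (-8 + 2)*(14 + 10) = 3 - 6*24 = 3 - 144 = -141)
q = -651/4 (q = -3/4 - 162 = -651/4 ≈ -162.75)
R(j) = 4*j**2 (R(j) = (2*j)*(2*j) = 4*j**2)
1/(R(I) + q) = 1/(4*(-141)**2 - 651/4) = 1/(4*19881 - 651/4) = 1/(79524 - 651/4) = 1/(317445/4) = 4/317445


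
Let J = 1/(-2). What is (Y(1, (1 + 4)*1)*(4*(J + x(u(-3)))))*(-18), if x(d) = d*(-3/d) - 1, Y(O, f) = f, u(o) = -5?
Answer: 1620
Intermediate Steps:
J = -1/2 ≈ -0.50000
x(d) = -4 (x(d) = -3 - 1 = -4)
(Y(1, (1 + 4)*1)*(4*(J + x(u(-3)))))*(-18) = (((1 + 4)*1)*(4*(-1/2 - 4)))*(-18) = ((5*1)*(4*(-9/2)))*(-18) = (5*(-18))*(-18) = -90*(-18) = 1620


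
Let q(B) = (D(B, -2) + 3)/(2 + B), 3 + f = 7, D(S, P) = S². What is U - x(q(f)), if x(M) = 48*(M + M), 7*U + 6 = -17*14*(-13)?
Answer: 960/7 ≈ 137.14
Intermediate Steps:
f = 4 (f = -3 + 7 = 4)
q(B) = (3 + B²)/(2 + B) (q(B) = (B² + 3)/(2 + B) = (3 + B²)/(2 + B))
U = 3088/7 (U = -6/7 + (-17*14*(-13))/7 = -6/7 + (-238*(-13))/7 = -6/7 + (⅐)*3094 = -6/7 + 442 = 3088/7 ≈ 441.14)
x(M) = 96*M (x(M) = 48*(2*M) = 96*M)
U - x(q(f)) = 3088/7 - 96*(3 + 4²)/(2 + 4) = 3088/7 - 96*(3 + 16)/6 = 3088/7 - 96*(⅙)*19 = 3088/7 - 96*19/6 = 3088/7 - 1*304 = 3088/7 - 304 = 960/7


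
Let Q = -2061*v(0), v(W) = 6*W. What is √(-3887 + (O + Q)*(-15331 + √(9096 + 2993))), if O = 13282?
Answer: √(-203630229 + 13282*√12089) ≈ 14219.0*I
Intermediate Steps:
Q = 0 (Q = -12366*0 = -2061*0 = 0)
√(-3887 + (O + Q)*(-15331 + √(9096 + 2993))) = √(-3887 + (13282 + 0)*(-15331 + √(9096 + 2993))) = √(-3887 + 13282*(-15331 + √12089)) = √(-3887 + (-203626342 + 13282*√12089)) = √(-203630229 + 13282*√12089)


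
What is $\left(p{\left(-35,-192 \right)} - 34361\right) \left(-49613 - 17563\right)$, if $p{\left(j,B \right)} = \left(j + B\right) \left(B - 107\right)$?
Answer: $-2251202112$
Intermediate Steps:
$p{\left(j,B \right)} = \left(-107 + B\right) \left(B + j\right)$ ($p{\left(j,B \right)} = \left(B + j\right) \left(-107 + B\right) = \left(-107 + B\right) \left(B + j\right)$)
$\left(p{\left(-35,-192 \right)} - 34361\right) \left(-49613 - 17563\right) = \left(\left(\left(-192\right)^{2} - -20544 - -3745 - -6720\right) - 34361\right) \left(-49613 - 17563\right) = \left(\left(36864 + 20544 + 3745 + 6720\right) - 34361\right) \left(-67176\right) = \left(67873 - 34361\right) \left(-67176\right) = 33512 \left(-67176\right) = -2251202112$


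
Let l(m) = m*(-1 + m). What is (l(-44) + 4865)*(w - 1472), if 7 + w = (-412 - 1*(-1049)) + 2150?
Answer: 8953260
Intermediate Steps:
w = 2780 (w = -7 + ((-412 - 1*(-1049)) + 2150) = -7 + ((-412 + 1049) + 2150) = -7 + (637 + 2150) = -7 + 2787 = 2780)
(l(-44) + 4865)*(w - 1472) = (-44*(-1 - 44) + 4865)*(2780 - 1472) = (-44*(-45) + 4865)*1308 = (1980 + 4865)*1308 = 6845*1308 = 8953260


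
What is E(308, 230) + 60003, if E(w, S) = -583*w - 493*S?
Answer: -232951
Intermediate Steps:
E(308, 230) + 60003 = (-583*308 - 493*230) + 60003 = (-179564 - 113390) + 60003 = -292954 + 60003 = -232951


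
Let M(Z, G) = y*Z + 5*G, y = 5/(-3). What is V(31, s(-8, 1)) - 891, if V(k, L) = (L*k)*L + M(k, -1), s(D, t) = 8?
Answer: 3109/3 ≈ 1036.3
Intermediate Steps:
y = -5/3 (y = 5*(-1/3) = -5/3 ≈ -1.6667)
M(Z, G) = 5*G - 5*Z/3 (M(Z, G) = -5*Z/3 + 5*G = 5*G - 5*Z/3)
V(k, L) = -5 - 5*k/3 + k*L**2 (V(k, L) = (L*k)*L + (5*(-1) - 5*k/3) = k*L**2 + (-5 - 5*k/3) = -5 - 5*k/3 + k*L**2)
V(31, s(-8, 1)) - 891 = (-5 - 5/3*31 + 31*8**2) - 891 = (-5 - 155/3 + 31*64) - 891 = (-5 - 155/3 + 1984) - 891 = 5782/3 - 891 = 3109/3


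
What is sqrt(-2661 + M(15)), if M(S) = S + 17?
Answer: I*sqrt(2629) ≈ 51.274*I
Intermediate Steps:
M(S) = 17 + S
sqrt(-2661 + M(15)) = sqrt(-2661 + (17 + 15)) = sqrt(-2661 + 32) = sqrt(-2629) = I*sqrt(2629)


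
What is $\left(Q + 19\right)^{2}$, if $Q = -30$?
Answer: $121$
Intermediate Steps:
$\left(Q + 19\right)^{2} = \left(-30 + 19\right)^{2} = \left(-11\right)^{2} = 121$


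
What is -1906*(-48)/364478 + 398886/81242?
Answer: 38204459901/7402730419 ≈ 5.1609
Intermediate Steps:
-1906*(-48)/364478 + 398886/81242 = 91488*(1/364478) + 398886*(1/81242) = 45744/182239 + 199443/40621 = 38204459901/7402730419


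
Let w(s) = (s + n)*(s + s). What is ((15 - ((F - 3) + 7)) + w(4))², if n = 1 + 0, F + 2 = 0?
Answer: 2809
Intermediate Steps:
F = -2 (F = -2 + 0 = -2)
n = 1
w(s) = 2*s*(1 + s) (w(s) = (s + 1)*(s + s) = (1 + s)*(2*s) = 2*s*(1 + s))
((15 - ((F - 3) + 7)) + w(4))² = ((15 - ((-2 - 3) + 7)) + 2*4*(1 + 4))² = ((15 - (-5 + 7)) + 2*4*5)² = ((15 - 1*2) + 40)² = ((15 - 2) + 40)² = (13 + 40)² = 53² = 2809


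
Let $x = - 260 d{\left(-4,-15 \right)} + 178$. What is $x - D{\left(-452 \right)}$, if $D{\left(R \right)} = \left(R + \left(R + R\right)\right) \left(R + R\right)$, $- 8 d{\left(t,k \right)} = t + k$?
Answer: $- \frac{2452527}{2} \approx -1.2263 \cdot 10^{6}$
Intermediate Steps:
$d{\left(t,k \right)} = - \frac{k}{8} - \frac{t}{8}$ ($d{\left(t,k \right)} = - \frac{t + k}{8} = - \frac{k + t}{8} = - \frac{k}{8} - \frac{t}{8}$)
$D{\left(R \right)} = 6 R^{2}$ ($D{\left(R \right)} = \left(R + 2 R\right) 2 R = 3 R 2 R = 6 R^{2}$)
$x = - \frac{879}{2}$ ($x = - 260 \left(\left(- \frac{1}{8}\right) \left(-15\right) - - \frac{1}{2}\right) + 178 = - 260 \left(\frac{15}{8} + \frac{1}{2}\right) + 178 = \left(-260\right) \frac{19}{8} + 178 = - \frac{1235}{2} + 178 = - \frac{879}{2} \approx -439.5$)
$x - D{\left(-452 \right)} = - \frac{879}{2} - 6 \left(-452\right)^{2} = - \frac{879}{2} - 6 \cdot 204304 = - \frac{879}{2} - 1225824 = - \frac{2452527}{2}$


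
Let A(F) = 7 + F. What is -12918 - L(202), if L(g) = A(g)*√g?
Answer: -12918 - 209*√202 ≈ -15888.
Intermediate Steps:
L(g) = √g*(7 + g) (L(g) = (7 + g)*√g = √g*(7 + g))
-12918 - L(202) = -12918 - √202*(7 + 202) = -12918 - √202*209 = -12918 - 209*√202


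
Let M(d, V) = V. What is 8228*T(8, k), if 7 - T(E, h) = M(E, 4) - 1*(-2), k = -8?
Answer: 8228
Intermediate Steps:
T(E, h) = 1 (T(E, h) = 7 - (4 - 1*(-2)) = 7 - (4 + 2) = 7 - 1*6 = 7 - 6 = 1)
8228*T(8, k) = 8228*1 = 8228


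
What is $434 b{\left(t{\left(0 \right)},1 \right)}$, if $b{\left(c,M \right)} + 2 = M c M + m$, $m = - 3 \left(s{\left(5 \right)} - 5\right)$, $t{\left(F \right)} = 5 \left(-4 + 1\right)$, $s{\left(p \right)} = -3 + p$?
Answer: $-3472$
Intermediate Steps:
$t{\left(F \right)} = -15$ ($t{\left(F \right)} = 5 \left(-3\right) = -15$)
$m = 9$ ($m = - 3 \left(\left(-3 + 5\right) - 5\right) = - 3 \left(2 - 5\right) = \left(-3\right) \left(-3\right) = 9$)
$b{\left(c,M \right)} = 7 + c M^{2}$ ($b{\left(c,M \right)} = -2 + \left(M c M + 9\right) = -2 + \left(c M^{2} + 9\right) = -2 + \left(9 + c M^{2}\right) = 7 + c M^{2}$)
$434 b{\left(t{\left(0 \right)},1 \right)} = 434 \left(7 - 15 \cdot 1^{2}\right) = 434 \left(7 - 15\right) = 434 \left(-8\right) = -3472$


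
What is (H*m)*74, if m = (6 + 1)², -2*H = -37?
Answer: 67081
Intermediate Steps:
H = 37/2 (H = -½*(-37) = 37/2 ≈ 18.500)
m = 49 (m = 7² = 49)
(H*m)*74 = ((37/2)*49)*74 = (1813/2)*74 = 67081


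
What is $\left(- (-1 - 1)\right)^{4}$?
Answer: $16$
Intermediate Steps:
$\left(- (-1 - 1)\right)^{4} = \left(\left(-1\right) \left(-2\right)\right)^{4} = 2^{4} = 16$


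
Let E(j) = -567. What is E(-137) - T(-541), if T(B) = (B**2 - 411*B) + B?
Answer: -515058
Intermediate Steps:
T(B) = B**2 - 410*B
E(-137) - T(-541) = -567 - (-541)*(-410 - 541) = -567 - (-541)*(-951) = -567 - 1*514491 = -567 - 514491 = -515058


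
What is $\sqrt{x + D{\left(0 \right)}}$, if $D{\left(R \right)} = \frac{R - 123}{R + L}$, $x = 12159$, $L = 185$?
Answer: $\frac{2 \sqrt{104029755}}{185} \approx 110.26$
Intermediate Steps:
$D{\left(R \right)} = \frac{-123 + R}{185 + R}$ ($D{\left(R \right)} = \frac{R - 123}{R + 185} = \frac{-123 + R}{185 + R}$)
$\sqrt{x + D{\left(0 \right)}} = \sqrt{12159 + \frac{-123 + 0}{185 + 0}} = \sqrt{12159 + \frac{1}{185} \left(-123\right)} = \sqrt{12159 - \frac{123}{185}} = \sqrt{\frac{2249292}{185}} = \frac{2 \sqrt{104029755}}{185}$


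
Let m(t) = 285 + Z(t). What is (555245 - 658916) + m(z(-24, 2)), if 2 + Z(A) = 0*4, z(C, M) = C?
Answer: -103388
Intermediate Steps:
Z(A) = -2 (Z(A) = -2 + 0*4 = -2 + 0 = -2)
m(t) = 283 (m(t) = 285 - 2 = 283)
(555245 - 658916) + m(z(-24, 2)) = (555245 - 658916) + 283 = -103671 + 283 = -103388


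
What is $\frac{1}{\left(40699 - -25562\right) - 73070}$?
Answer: $- \frac{1}{6809} \approx -0.00014686$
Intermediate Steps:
$\frac{1}{\left(40699 - -25562\right) - 73070} = \frac{1}{\left(40699 + 25562\right) - 73070} = \frac{1}{66261 - 73070} = \frac{1}{-6809} = - \frac{1}{6809}$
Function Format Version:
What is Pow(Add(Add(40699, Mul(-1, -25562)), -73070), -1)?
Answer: Rational(-1, 6809) ≈ -0.00014686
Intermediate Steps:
Pow(Add(Add(40699, Mul(-1, -25562)), -73070), -1) = Pow(Add(Add(40699, 25562), -73070), -1) = Pow(Add(66261, -73070), -1) = Pow(-6809, -1) = Rational(-1, 6809)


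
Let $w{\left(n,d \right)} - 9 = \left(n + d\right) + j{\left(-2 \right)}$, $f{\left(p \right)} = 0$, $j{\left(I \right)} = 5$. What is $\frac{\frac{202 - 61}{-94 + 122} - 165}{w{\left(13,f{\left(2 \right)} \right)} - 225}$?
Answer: $\frac{1493}{1848} \approx 0.8079$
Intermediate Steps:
$w{\left(n,d \right)} = 14 + d + n$ ($w{\left(n,d \right)} = 9 + \left(\left(n + d\right) + 5\right) = 9 + \left(\left(d + n\right) + 5\right) = 9 + \left(5 + d + n\right) = 14 + d + n$)
$\frac{\frac{202 - 61}{-94 + 122} - 165}{w{\left(13,f{\left(2 \right)} \right)} - 225} = \frac{\frac{202 - 61}{-94 + 122} - 165}{\left(14 + 0 + 13\right) - 225} = \frac{\frac{141}{28} - 165}{27 - 225} = \frac{141 \cdot \frac{1}{28} - 165}{-198} = \left(\frac{141}{28} - 165\right) \left(- \frac{1}{198}\right) = \left(- \frac{4479}{28}\right) \left(- \frac{1}{198}\right) = \frac{1493}{1848}$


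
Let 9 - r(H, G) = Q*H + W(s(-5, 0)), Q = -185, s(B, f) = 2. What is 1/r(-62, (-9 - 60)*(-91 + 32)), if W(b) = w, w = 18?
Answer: -1/11479 ≈ -8.7116e-5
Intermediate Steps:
W(b) = 18
r(H, G) = -9 + 185*H (r(H, G) = 9 - (-185*H + 18) = 9 - (18 - 185*H) = 9 + (-18 + 185*H) = -9 + 185*H)
1/r(-62, (-9 - 60)*(-91 + 32)) = 1/(-9 + 185*(-62)) = 1/(-9 - 11470) = 1/(-11479) = -1/11479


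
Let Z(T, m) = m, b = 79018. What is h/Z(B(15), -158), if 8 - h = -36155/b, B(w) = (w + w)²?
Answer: -668299/12484844 ≈ -0.053529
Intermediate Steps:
B(w) = 4*w² (B(w) = (2*w)² = 4*w²)
h = 668299/79018 (h = 8 - (-36155)/79018 = 8 - 1*(-36155/79018) = 8 + 36155/79018 = 668299/79018 ≈ 8.4576)
h/Z(B(15), -158) = (668299/79018)/(-158) = (668299/79018)*(-1/158) = -668299/12484844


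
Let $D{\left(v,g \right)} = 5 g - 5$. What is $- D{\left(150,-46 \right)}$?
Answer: $235$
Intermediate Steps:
$D{\left(v,g \right)} = -5 + 5 g$
$- D{\left(150,-46 \right)} = - (-5 + 5 \left(-46\right)) = - (-5 - 230) = \left(-1\right) \left(-235\right) = 235$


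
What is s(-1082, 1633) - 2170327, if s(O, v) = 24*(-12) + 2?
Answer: -2170613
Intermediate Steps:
s(O, v) = -286 (s(O, v) = -288 + 2 = -286)
s(-1082, 1633) - 2170327 = -286 - 2170327 = -2170613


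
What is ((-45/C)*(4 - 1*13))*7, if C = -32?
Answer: -2835/32 ≈ -88.594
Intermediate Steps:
((-45/C)*(4 - 1*13))*7 = ((-45/(-32))*(4 - 1*13))*7 = ((-45*(-1/32))*(4 - 13))*7 = ((45/32)*(-9))*7 = -405/32*7 = -2835/32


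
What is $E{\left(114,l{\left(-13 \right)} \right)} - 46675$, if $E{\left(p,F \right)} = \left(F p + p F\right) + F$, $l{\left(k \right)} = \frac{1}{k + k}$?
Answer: $- \frac{1213779}{26} \approx -46684.0$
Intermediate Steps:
$l{\left(k \right)} = \frac{1}{2 k}$
$E{\left(p,F \right)} = F + 2 F p$ ($E{\left(p,F \right)} = \left(F p + F p\right) + F = 2 F p + F = F + 2 F p$)
$E{\left(114,l{\left(-13 \right)} \right)} - 46675 = \frac{1}{2 \left(-13\right)} \left(1 + 2 \cdot 114\right) - 46675 = \frac{1}{2} \left(- \frac{1}{13}\right) \left(1 + 228\right) - 46675 = \left(- \frac{1}{26}\right) 229 - 46675 = - \frac{229}{26} - 46675 = - \frac{1213779}{26}$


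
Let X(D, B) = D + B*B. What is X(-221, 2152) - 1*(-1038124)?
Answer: 5669007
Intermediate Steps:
X(D, B) = D + B²
X(-221, 2152) - 1*(-1038124) = (-221 + 2152²) - 1*(-1038124) = (-221 + 4631104) + 1038124 = 4630883 + 1038124 = 5669007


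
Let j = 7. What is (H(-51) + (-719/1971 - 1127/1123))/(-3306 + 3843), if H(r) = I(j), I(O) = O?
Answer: 12465277/1188613521 ≈ 0.010487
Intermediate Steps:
H(r) = 7
(H(-51) + (-719/1971 - 1127/1123))/(-3306 + 3843) = (7 + (-719/1971 - 1127/1123))/(-3306 + 3843) = (7 + (-719*1/1971 - 1127*1/1123))/537 = (7 + (-719/1971 - 1127/1123))*(1/537) = (7 - 3028754/2213433)*(1/537) = (12465277/2213433)*(1/537) = 12465277/1188613521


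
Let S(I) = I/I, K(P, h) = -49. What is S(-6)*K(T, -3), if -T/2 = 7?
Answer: -49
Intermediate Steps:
T = -14 (T = -2*7 = -14)
S(I) = 1
S(-6)*K(T, -3) = 1*(-49) = -49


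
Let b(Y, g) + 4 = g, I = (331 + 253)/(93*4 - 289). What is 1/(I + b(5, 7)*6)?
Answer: 83/2078 ≈ 0.039942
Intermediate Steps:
I = 584/83 (I = 584/(372 - 289) = 584/83 ≈ 7.0361)
b(Y, g) = -4 + g
1/(I + b(5, 7)*6) = 1/(584/83 + (-4 + 7)*6) = 1/(584/83 + 3*6) = 1/(584/83 + 18) = 1/(2078/83) = 83/2078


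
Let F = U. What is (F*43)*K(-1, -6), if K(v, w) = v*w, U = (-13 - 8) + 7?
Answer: -3612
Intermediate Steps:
U = -14 (U = -21 + 7 = -14)
F = -14
(F*43)*K(-1, -6) = (-14*43)*(-1*(-6)) = -602*6 = -3612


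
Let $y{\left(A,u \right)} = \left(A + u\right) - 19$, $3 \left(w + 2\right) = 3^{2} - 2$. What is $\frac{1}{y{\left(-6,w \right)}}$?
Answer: $- \frac{3}{74} \approx -0.040541$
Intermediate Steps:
$w = \frac{1}{3}$ ($w = -2 + \frac{3^{2} - 2}{3} = -2 + \frac{9 - 2}{3} = -2 + \frac{1}{3} \cdot 7 = -2 + \frac{7}{3} = \frac{1}{3} \approx 0.33333$)
$y{\left(A,u \right)} = -19 + A + u$
$\frac{1}{y{\left(-6,w \right)}} = \frac{1}{-19 - 6 + \frac{1}{3}} = \frac{1}{- \frac{74}{3}} = - \frac{3}{74}$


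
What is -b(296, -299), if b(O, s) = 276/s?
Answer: 12/13 ≈ 0.92308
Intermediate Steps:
-b(296, -299) = -276/(-299) = -276*(-1)/299 = -1*(-12/13) = 12/13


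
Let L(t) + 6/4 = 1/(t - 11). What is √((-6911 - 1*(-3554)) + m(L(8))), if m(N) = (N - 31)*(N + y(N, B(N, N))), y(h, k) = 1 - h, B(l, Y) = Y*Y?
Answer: 43*I*√66/6 ≈ 58.222*I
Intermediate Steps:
B(l, Y) = Y²
L(t) = -3/2 + 1/(-11 + t) (L(t) = -3/2 + 1/(t - 11) = -3/2 + 1/(-11 + t))
m(N) = -31 + N (m(N) = (N - 31)*(N + (1 - N)) = (-31 + N)*1 = -31 + N)
√((-6911 - 1*(-3554)) + m(L(8))) = √((-6911 - 1*(-3554)) + (-31 + (35 - 3*8)/(2*(-11 + 8)))) = √((-6911 + 3554) + (-31 + (½)*(35 - 24)/(-3))) = √(-3357 + (-31 + (½)*(-⅓)*11)) = √(-3357 + (-31 - 11/6)) = √(-3357 - 197/6) = √(-20339/6) = 43*I*√66/6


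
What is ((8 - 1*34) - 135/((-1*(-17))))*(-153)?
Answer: 5193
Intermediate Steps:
((8 - 1*34) - 135/((-1*(-17))))*(-153) = ((8 - 34) - 135/17)*(-153) = (-26 - 135*1/17)*(-153) = (-26 - 135/17)*(-153) = -577/17*(-153) = 5193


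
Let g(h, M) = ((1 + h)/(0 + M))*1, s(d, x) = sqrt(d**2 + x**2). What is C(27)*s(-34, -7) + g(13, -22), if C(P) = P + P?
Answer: -7/11 + 54*sqrt(1205) ≈ 1873.9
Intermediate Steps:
C(P) = 2*P
g(h, M) = (1 + h)/M (g(h, M) = ((1 + h)/M)*1 = (1 + h)/M)
C(27)*s(-34, -7) + g(13, -22) = (2*27)*sqrt((-34)**2 + (-7)**2) + (1 + 13)/(-22) = 54*sqrt(1156 + 49) - 1/22*14 = 54*sqrt(1205) - 7/11 = -7/11 + 54*sqrt(1205)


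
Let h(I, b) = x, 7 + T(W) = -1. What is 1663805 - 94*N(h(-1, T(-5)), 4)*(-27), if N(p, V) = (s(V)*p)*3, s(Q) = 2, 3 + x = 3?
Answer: 1663805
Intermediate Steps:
x = 0 (x = -3 + 3 = 0)
T(W) = -8 (T(W) = -7 - 1 = -8)
h(I, b) = 0
N(p, V) = 6*p (N(p, V) = (2*p)*3 = 6*p)
1663805 - 94*N(h(-1, T(-5)), 4)*(-27) = 1663805 - 94*(6*0)*(-27) = 1663805 - 94*0*(-27) = 1663805 - 0*(-27) = 1663805 - 1*0 = 1663805 + 0 = 1663805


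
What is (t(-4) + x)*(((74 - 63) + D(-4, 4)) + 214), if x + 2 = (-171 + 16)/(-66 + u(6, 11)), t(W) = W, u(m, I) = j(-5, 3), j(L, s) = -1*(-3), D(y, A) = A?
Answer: -51067/63 ≈ -810.59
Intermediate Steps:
j(L, s) = 3
u(m, I) = 3
x = 29/63 (x = -2 + (-171 + 16)/(-66 + 3) = -2 - 155/(-63) = -2 - 155*(-1/63) = -2 + 155/63 = 29/63 ≈ 0.46032)
(t(-4) + x)*(((74 - 63) + D(-4, 4)) + 214) = (-4 + 29/63)*(((74 - 63) + 4) + 214) = -223*((11 + 4) + 214)/63 = -223*(15 + 214)/63 = -223/63*229 = -51067/63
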